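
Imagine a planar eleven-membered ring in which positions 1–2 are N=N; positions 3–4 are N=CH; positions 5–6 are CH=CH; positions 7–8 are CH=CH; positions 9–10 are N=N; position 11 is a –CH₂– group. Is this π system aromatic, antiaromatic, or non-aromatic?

The CH2 position has four σ bonds — the tetrahedral CH₂ carbon is sp³ and has no p orbital in the ring π system — so the cyclic conjugation is interrupted.
Broken conjugation rules out both aromaticity and antiaromaticity.

Non-aromatic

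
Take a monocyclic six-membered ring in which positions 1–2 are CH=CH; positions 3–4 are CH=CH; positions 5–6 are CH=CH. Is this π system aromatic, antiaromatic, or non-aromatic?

Every ring atom contributes a p orbital perpendicular to the ring (each doubly-bonded ring atom is sp² with one p-orbital electron), so the π system is cyclic and fully conjugated.
Tallying contributions gives 3 × 2 = 6 from the 3 double-bond units.
6 = 4(1) + 2, which satisfies Hückel's 4n+2 rule.
(This ring is benzene.)

Aromatic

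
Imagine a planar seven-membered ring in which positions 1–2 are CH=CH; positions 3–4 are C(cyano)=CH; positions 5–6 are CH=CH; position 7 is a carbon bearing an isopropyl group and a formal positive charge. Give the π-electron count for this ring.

6

All ring atoms are sp² and supply a p orbital to the ring (each doubly-bonded ring atom is sp² with one p-orbital electron; the carbocation has an empty p orbital); the conjugation is uninterrupted.
Adding the contributions, 3 × 2 = 6 from the double-bond units + 0 from the C(isopropyl)(+) atom = 6.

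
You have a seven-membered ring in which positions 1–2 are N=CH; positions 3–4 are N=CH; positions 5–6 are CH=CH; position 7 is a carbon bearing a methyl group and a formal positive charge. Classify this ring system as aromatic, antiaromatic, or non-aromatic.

Every ring atom contributes a p orbital perpendicular to the ring (each doubly-bonded ring atom is sp² with one p-orbital electron; each sp² =N– keeps its lone pair in-plane and puts one electron into the π system; the carbocation has an empty p orbital), so the π system is cyclic and fully conjugated.
Tallying contributions gives 3 × 2 = 6 from the double-bond units + 0 from the C(methyl)(+) atom = 6.
That gives a 4n+2 count (6, n = 1).

Aromatic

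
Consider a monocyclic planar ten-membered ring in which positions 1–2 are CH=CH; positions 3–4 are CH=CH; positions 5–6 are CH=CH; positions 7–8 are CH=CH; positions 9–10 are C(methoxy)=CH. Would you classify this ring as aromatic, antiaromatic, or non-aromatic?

Aromatic

The p orbitals form a continuous loop: each doubly-bonded ring atom is sp² with one p-orbital electron. The ring is fully conjugated.
π-electron count: 5 × 2 = 10 from the 5 double-bond units.
That gives a 4n+2 count (10, n = 2).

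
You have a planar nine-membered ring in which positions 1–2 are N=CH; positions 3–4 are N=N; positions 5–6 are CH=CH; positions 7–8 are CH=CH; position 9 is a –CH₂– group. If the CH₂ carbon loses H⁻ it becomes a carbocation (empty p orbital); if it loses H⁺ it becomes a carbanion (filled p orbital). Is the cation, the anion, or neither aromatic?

In either ion the ring is fully conjugated: every atom, including the new sp² carbon, supplies a p orbital.
Cation: 4 × 2 + 0 = 8 π electrons → 4(2), antiaromatic.
Anion: 4 × 2 + 2 = 10 π electrons → 4(2)+2, aromatic.

The anion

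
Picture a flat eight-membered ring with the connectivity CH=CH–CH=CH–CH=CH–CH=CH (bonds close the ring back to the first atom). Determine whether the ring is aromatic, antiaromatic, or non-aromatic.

All ring atoms are sp² and supply a p orbital to the ring (every atom in a ring double bond is sp² and brings one electron to the p orbital); the conjugation is uninterrupted.
Counting π electrons: 4 × 2 = 8 from the 4 double-bond units.
8 is a 4n count (n = 2), so the planar conjugated ring is antiaromatic.
(This ring is cyclooctatetraene.)

Antiaromatic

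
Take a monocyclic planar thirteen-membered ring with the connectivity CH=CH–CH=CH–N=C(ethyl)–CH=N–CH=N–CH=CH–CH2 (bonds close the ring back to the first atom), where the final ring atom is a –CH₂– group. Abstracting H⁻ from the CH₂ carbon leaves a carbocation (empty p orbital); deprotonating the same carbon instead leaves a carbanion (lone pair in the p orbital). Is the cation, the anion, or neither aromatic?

The anion

Both ions have a continuous loop of p orbitals — each ring atom is sp².
Cation: 6 × 2 + 0 = 12 π electrons → 4(3), antiaromatic.
Anion: 6 × 2 + 2 = 14 π electrons → 4(3)+2, aromatic.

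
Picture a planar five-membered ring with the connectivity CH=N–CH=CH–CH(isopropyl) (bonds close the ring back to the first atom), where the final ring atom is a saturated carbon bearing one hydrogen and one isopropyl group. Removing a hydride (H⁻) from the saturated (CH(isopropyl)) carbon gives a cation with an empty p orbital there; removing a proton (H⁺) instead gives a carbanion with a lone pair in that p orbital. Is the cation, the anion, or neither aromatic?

The anion

Once that carbon is sp², every ring atom has a p orbital and both ions are fully conjugated.
Cation: 2 × 2 + 0 = 4 π electrons → 4(1), antiaromatic.
Anion: 2 × 2 + 2 = 6 π electrons → 4(1)+2, aromatic.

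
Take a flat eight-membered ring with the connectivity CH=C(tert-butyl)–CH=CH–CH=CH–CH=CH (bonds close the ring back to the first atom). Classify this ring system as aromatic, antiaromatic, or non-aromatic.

The p orbitals form a continuous loop: the double-bond atoms are sp², each contributing one p electron. The ring is fully conjugated.
Adding the contributions, 4 × 2 = 8 from the 4 double-bond units.
8 is a 4n count (n = 2), so the planar conjugated ring is antiaromatic.

Antiaromatic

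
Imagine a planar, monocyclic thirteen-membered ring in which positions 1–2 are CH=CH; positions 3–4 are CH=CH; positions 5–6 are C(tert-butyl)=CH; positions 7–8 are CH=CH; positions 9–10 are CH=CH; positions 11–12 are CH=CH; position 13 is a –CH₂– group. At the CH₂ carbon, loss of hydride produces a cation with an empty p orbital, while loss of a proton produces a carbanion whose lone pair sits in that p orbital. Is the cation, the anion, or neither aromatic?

In either ion the ring is fully conjugated: every atom, including the new sp² carbon, supplies a p orbital.
Cation: 6 × 2 + 0 = 12 π electrons → 4(3), antiaromatic.
Anion: 6 × 2 + 2 = 14 π electrons → 4(3)+2, aromatic.

The anion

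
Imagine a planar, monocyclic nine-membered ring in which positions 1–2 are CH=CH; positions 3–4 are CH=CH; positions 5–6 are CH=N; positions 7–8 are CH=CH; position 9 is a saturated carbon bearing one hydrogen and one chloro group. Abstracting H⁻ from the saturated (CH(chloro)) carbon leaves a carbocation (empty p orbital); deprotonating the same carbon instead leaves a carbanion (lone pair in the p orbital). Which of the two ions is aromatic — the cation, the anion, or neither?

The anion

In both ions every ring atom is sp² and contributes a p orbital, so both rings are fully conjugated.
Cation: 4 × 2 + 0 = 8 π electrons → 4(2), antiaromatic.
Anion: 4 × 2 + 2 = 10 π electrons → 4(2)+2, aromatic.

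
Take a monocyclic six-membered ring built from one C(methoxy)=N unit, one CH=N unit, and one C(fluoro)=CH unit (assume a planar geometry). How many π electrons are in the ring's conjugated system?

6

The p orbitals form a continuous loop: the double-bond atoms are sp², each contributing one p electron; each =N– nitrogen is pyridine-type (lone pair in the sp² plane, one electron in the p orbital). The ring is fully conjugated.
Adding the contributions, 3 × 2 = 6 from the 3 double-bond units.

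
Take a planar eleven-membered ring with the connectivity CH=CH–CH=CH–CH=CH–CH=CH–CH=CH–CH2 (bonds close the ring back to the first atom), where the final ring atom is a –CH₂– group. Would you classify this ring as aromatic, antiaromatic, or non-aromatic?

Non-aromatic

At the CH2 position, the tetrahedral CH₂ carbon is sp³ and has no p orbital in the ring π system; the ring's p-orbital overlap is broken there.
Hückel's rule only applies to fully conjugated rings, so this one is simply non-aromatic.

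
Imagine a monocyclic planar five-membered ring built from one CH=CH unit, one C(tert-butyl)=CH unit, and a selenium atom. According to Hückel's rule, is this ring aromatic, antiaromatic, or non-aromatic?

Aromatic

Every ring atom contributes a p orbital perpendicular to the ring (the double-bond atoms are sp², each contributing one p electron; the selenium donates one lone pair from its p orbital), so the π system is cyclic and fully conjugated.
Adding the contributions, 2 × 2 = 4 from the double-bond units + 2 from the Se atom = 6.
With 6 π electrons (n = 1), the Hückel 4n+2 condition holds.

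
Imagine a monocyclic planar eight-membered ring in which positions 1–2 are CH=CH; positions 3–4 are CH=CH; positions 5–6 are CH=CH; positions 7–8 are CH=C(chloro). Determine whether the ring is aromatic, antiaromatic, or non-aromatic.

Every ring atom contributes a p orbital perpendicular to the ring (every atom in a ring double bond is sp² and brings one electron to the p orbital), so the π system is cyclic and fully conjugated.
Counting π electrons: 4 × 2 = 8 from the 4 double-bond units.
8 = 4(2); a planar, fully conjugated 4n system is antiaromatic.

Antiaromatic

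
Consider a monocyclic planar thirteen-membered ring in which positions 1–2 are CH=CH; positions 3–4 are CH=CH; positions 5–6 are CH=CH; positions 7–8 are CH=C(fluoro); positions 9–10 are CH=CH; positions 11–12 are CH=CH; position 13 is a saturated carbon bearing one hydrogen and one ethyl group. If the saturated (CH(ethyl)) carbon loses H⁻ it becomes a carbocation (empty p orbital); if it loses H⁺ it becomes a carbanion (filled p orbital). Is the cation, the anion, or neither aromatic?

In both ions every ring atom is sp² and contributes a p orbital, so both rings are fully conjugated.
Cation: 6 × 2 + 0 = 12 π electrons → 4(3), antiaromatic.
Anion: 6 × 2 + 2 = 14 π electrons → 4(3)+2, aromatic.

The anion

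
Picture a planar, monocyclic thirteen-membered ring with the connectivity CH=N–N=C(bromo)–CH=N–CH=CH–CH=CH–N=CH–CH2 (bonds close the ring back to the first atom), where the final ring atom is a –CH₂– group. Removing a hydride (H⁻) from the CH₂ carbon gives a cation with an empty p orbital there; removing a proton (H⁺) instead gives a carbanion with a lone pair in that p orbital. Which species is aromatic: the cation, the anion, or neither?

Both ions have a continuous loop of p orbitals — each ring atom is sp².
Cation: 6 × 2 + 0 = 12 π electrons → 4(3), antiaromatic.
Anion: 6 × 2 + 2 = 14 π electrons → 4(3)+2, aromatic.

The anion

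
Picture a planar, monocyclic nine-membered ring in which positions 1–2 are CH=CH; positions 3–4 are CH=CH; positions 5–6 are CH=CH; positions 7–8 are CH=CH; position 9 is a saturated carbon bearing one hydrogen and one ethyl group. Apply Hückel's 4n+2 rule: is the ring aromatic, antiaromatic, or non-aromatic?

The CH(ethyl) carbon is saturated: that saturated carbon is sp³ and has no p orbital in the ring π system. Conjugation is not continuous around the ring.
A ring that is not fully conjugated cannot be aromatic or antiaromatic regardless of its π-electron count.

Non-aromatic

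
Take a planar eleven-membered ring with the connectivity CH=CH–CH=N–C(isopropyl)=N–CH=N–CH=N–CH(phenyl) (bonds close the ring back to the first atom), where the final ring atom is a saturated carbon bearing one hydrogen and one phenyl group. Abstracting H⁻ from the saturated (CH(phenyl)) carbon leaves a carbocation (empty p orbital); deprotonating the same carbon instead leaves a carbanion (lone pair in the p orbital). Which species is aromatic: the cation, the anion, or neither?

In either ion the ring is fully conjugated: every atom, including the new sp² carbon, supplies a p orbital.
Cation: 5 × 2 + 0 = 10 π electrons → 4(2)+2, aromatic.
Anion: 5 × 2 + 2 = 12 π electrons → 4(3), antiaromatic.

The cation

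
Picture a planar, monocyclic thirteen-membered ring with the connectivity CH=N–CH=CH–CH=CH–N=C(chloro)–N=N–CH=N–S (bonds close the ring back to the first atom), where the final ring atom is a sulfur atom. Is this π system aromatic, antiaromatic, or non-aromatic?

Check conjugation: each doubly-bonded ring atom is sp² with one p-orbital electron; the doubly-bonded nitrogens are pyridine-type — their lone pairs lie in the ring plane, leaving one electron in the p orbital; the sulfur donates one lone pair from its p orbital — every position has a p orbital, so the cyclic π system is continuous.
Counting π electrons: 6 × 2 = 12 from the double-bond units + 2 from the S atom = 14.
With 14 π electrons (n = 3), the Hückel 4n+2 condition holds.

Aromatic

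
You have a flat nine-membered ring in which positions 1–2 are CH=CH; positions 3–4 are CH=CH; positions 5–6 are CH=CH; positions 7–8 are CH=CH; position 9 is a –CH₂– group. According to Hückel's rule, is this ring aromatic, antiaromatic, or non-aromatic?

Non-aromatic

Because the tetrahedral CH₂ carbon is sp³ and has no p orbital in the ring π system at the CH2 position, the π system cannot extend all the way around the ring.
Broken conjugation rules out both aromaticity and antiaromaticity.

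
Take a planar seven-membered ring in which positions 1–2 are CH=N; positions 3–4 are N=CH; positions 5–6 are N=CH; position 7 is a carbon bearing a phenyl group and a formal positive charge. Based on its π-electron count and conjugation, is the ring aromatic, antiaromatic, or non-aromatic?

All ring atoms are sp² and supply a p orbital to the ring (each doubly-bonded ring atom is sp² with one p-orbital electron; the doubly-bonded nitrogens are pyridine-type — their lone pairs lie in the ring plane, leaving one electron in the p orbital; the carbocation has an empty p orbital); the conjugation is uninterrupted.
Adding the contributions, 3 × 2 = 6 from the double-bond units + 0 from the C(phenyl)(+) atom = 6.
Since 6 = 4·1 + 2, the ring meets the 4n+2 criterion.

Aromatic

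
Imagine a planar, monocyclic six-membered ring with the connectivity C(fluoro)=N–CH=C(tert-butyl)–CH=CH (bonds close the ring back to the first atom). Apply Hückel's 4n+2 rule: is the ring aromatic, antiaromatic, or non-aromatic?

Aromatic

Check conjugation: each doubly-bonded ring atom is sp² with one p-orbital electron; each sp² =N– keeps its lone pair in-plane and puts one electron into the π system — every position has a p orbital, so the cyclic π system is continuous.
π-electron count: 3 × 2 = 6 from the 3 double-bond units.
With 6 π electrons (n = 1), the Hückel 4n+2 condition holds.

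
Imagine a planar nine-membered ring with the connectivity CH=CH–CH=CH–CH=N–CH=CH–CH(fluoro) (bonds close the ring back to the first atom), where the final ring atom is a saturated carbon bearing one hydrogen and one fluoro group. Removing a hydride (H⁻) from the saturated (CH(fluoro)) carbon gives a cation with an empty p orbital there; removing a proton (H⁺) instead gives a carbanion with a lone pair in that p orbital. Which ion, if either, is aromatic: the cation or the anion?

Once that carbon is sp², every ring atom has a p orbital and both ions are fully conjugated.
Cation: 4 × 2 + 0 = 8 π electrons → 4(2), antiaromatic.
Anion: 4 × 2 + 2 = 10 π electrons → 4(2)+2, aromatic.

The anion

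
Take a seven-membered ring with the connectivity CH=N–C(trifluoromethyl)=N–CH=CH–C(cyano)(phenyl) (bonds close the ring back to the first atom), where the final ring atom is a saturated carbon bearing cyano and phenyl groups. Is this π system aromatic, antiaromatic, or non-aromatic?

The C(cyano)(phenyl) position has four σ bonds — that saturated carbon is sp³ and has no p orbital in the ring π system — so the cyclic conjugation is interrupted.
A ring that is not fully conjugated cannot be aromatic or antiaromatic regardless of its π-electron count.

Non-aromatic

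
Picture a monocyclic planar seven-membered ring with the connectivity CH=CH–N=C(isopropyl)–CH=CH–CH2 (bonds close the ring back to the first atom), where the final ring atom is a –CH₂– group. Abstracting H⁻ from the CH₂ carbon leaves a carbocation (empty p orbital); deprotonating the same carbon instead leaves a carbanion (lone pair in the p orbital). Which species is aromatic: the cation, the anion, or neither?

Once that carbon is sp², every ring atom has a p orbital and both ions are fully conjugated.
Cation: 3 × 2 + 0 = 6 π electrons → 4(1)+2, aromatic.
Anion: 3 × 2 + 2 = 8 π electrons → 4(2), antiaromatic.

The cation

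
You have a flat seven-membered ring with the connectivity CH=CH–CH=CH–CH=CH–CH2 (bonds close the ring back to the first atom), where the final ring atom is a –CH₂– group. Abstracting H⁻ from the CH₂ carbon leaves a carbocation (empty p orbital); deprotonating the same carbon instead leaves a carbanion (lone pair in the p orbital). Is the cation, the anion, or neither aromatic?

The cation

In both ions every ring atom is sp² and contributes a p orbital, so both rings are fully conjugated.
Cation: 3 × 2 + 0 = 6 π electrons → 4(1)+2, aromatic.
Anion: 3 × 2 + 2 = 8 π electrons → 4(2), antiaromatic.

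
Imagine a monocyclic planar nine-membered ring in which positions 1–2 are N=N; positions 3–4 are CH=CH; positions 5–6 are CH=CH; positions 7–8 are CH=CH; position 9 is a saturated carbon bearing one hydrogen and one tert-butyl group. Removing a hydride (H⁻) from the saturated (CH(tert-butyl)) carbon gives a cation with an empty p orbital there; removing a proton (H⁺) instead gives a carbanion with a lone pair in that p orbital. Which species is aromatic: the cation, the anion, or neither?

In both ions every ring atom is sp² and contributes a p orbital, so both rings are fully conjugated.
Cation: 4 × 2 + 0 = 8 π electrons → 4(2), antiaromatic.
Anion: 4 × 2 + 2 = 10 π electrons → 4(2)+2, aromatic.

The anion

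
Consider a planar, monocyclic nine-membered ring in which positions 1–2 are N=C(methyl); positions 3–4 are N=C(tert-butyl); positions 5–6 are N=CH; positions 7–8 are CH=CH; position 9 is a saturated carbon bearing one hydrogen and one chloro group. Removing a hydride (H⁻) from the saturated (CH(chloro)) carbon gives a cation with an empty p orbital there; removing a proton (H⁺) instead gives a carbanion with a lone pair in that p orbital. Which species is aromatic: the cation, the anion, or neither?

The anion

Once that carbon is sp², every ring atom has a p orbital and both ions are fully conjugated.
Cation: 4 × 2 + 0 = 8 π electrons → 4(2), antiaromatic.
Anion: 4 × 2 + 2 = 10 π electrons → 4(2)+2, aromatic.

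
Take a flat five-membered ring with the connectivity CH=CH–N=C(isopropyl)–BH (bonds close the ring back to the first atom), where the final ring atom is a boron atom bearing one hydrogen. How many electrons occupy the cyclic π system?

4

All ring atoms are sp² and supply a p orbital to the ring (each doubly-bonded ring atom is sp² with one p-orbital electron; the doubly-bonded nitrogens are pyridine-type — their lone pairs lie in the ring plane, leaving one electron in the p orbital; the boron has an empty p orbital); the conjugation is uninterrupted.
Adding the contributions, 2 × 2 = 4 from the double-bond units + 0 from the BH atom = 4.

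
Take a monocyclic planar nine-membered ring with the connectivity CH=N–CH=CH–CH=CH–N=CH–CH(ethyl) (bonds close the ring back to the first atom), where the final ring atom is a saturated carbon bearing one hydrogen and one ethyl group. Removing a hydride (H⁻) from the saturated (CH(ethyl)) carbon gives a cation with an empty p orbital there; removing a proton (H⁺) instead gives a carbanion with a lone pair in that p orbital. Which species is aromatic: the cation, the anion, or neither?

The anion

In either ion the ring is fully conjugated: every atom, including the new sp² carbon, supplies a p orbital.
Cation: 4 × 2 + 0 = 8 π electrons → 4(2), antiaromatic.
Anion: 4 × 2 + 2 = 10 π electrons → 4(2)+2, aromatic.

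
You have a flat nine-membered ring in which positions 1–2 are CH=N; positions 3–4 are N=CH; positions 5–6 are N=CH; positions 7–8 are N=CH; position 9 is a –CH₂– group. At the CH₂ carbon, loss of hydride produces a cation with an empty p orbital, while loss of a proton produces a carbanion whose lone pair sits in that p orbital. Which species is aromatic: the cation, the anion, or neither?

Once that carbon is sp², every ring atom has a p orbital and both ions are fully conjugated.
Cation: 4 × 2 + 0 = 8 π electrons → 4(2), antiaromatic.
Anion: 4 × 2 + 2 = 10 π electrons → 4(2)+2, aromatic.

The anion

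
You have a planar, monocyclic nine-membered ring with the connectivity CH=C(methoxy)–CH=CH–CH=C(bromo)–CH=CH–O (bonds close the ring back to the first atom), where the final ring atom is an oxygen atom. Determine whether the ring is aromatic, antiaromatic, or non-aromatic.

Aromatic

Check conjugation: each doubly-bonded ring atom is sp² with one p-orbital electron; the oxygen donates one lone pair from its p orbital — every position has a p orbital, so the cyclic π system is continuous.
π-electron count: 4 × 2 = 8 from the double-bond units + 2 from the O atom = 10.
With 10 π electrons (n = 2), the Hückel 4n+2 condition holds.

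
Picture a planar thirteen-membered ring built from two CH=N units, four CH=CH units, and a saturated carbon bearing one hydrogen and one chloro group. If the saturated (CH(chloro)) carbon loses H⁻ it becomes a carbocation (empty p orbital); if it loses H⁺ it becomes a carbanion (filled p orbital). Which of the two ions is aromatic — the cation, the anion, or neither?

The anion

In either ion the ring is fully conjugated: every atom, including the new sp² carbon, supplies a p orbital.
Cation: 6 × 2 + 0 = 12 π electrons → 4(3), antiaromatic.
Anion: 6 × 2 + 2 = 14 π electrons → 4(3)+2, aromatic.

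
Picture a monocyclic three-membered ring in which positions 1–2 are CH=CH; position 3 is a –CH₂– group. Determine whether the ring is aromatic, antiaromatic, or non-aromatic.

The CH2 carbon is saturated: the tetrahedral CH₂ carbon is sp³ and has no p orbital in the ring π system. Conjugation is not continuous around the ring.
Broken conjugation rules out both aromaticity and antiaromaticity.

Non-aromatic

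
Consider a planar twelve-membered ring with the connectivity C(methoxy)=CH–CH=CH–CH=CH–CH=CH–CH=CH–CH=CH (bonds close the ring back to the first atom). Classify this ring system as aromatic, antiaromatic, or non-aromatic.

Every ring atom contributes a p orbital perpendicular to the ring (each doubly-bonded ring atom is sp² with one p-orbital electron), so the π system is cyclic and fully conjugated.
Counting π electrons: 6 × 2 = 12 from the 6 double-bond units.
12 = 4(3); a planar, fully conjugated 4n system is antiaromatic.

Antiaromatic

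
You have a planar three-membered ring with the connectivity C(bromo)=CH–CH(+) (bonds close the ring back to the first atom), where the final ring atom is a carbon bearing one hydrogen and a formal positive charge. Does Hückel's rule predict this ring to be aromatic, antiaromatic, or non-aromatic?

Aromatic

All ring atoms are sp² and supply a p orbital to the ring (the double-bond atoms are sp², each contributing one p electron; the carbocation has an empty p orbital); the conjugation is uninterrupted.
Counting π electrons: 1 × 2 = 2 from the double-bond unit + 0 from the CH(+) atom = 2.
2 = 4(0) + 2, which satisfies Hückel's 4n+2 rule.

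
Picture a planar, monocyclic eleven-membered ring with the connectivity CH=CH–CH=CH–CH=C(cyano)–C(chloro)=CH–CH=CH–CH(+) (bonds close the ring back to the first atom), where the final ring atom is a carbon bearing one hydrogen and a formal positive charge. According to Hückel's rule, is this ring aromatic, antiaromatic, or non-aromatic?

Check conjugation: the double-bond atoms are sp², each contributing one p electron; the carbocation has an empty p orbital — every position has a p orbital, so the cyclic π system is continuous.
π-electron count: 5 × 2 = 10 from the double-bond units + 0 from the CH(+) atom = 10.
10 = 4(2) + 2, which satisfies Hückel's 4n+2 rule.

Aromatic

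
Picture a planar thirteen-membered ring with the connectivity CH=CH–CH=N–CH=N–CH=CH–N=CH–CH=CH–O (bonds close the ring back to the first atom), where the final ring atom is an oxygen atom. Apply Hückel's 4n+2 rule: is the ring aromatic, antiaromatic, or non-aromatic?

Check conjugation: the double-bond atoms are sp², each contributing one p electron; the doubly-bonded nitrogens are pyridine-type — their lone pairs lie in the ring plane, leaving one electron in the p orbital; the oxygen donates one lone pair from its p orbital — every position has a p orbital, so the cyclic π system is continuous.
Adding the contributions, 6 × 2 = 12 from the double-bond units + 2 from the O atom = 14.
With 14 π electrons (n = 3), the Hückel 4n+2 condition holds.

Aromatic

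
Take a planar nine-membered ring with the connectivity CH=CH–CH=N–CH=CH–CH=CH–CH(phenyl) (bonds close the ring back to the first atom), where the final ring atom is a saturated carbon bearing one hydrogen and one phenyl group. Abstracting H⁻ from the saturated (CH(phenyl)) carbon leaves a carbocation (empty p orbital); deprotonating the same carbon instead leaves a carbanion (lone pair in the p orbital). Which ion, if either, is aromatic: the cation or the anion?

Both ions have a continuous loop of p orbitals — each ring atom is sp².
Cation: 4 × 2 + 0 = 8 π electrons → 4(2), antiaromatic.
Anion: 4 × 2 + 2 = 10 π electrons → 4(2)+2, aromatic.

The anion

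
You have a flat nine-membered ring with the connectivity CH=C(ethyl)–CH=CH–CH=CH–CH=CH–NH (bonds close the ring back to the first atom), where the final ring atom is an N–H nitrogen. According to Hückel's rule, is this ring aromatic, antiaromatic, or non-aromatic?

Check conjugation: each doubly-bonded ring atom is sp² with one p-orbital electron; the pyrrole-type nitrogen donates its lone pair from the p orbital — every position has a p orbital, so the cyclic π system is continuous.
Tallying contributions gives 4 × 2 = 8 from the double-bond units + 2 from the NH atom = 10.
That gives a 4n+2 count (10, n = 2).

Aromatic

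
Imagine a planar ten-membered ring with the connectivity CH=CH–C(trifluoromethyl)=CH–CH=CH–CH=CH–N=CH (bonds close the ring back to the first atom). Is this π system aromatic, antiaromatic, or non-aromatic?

Every ring atom contributes a p orbital perpendicular to the ring (every atom in a ring double bond is sp² and brings one electron to the p orbital; each =N– nitrogen is pyridine-type (lone pair in the sp² plane, one electron in the p orbital)), so the π system is cyclic and fully conjugated.
π-electron count: 5 × 2 = 10 from the 5 double-bond units.
With 10 π electrons (n = 2), the Hückel 4n+2 condition holds.

Aromatic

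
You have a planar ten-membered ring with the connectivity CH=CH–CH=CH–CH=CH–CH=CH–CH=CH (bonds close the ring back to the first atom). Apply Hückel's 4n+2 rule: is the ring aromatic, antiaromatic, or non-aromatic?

Aromatic

The p orbitals form a continuous loop: the double-bond atoms are sp², each contributing one p electron. The ring is fully conjugated.
Counting π electrons: 5 × 2 = 10 from the 5 double-bond units.
10 = 4(2) + 2, which satisfies Hückel's 4n+2 rule.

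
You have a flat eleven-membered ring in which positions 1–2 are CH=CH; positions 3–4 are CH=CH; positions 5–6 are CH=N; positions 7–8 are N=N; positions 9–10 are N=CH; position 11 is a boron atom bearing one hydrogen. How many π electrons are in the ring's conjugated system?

Check conjugation: every atom in a ring double bond is sp² and brings one electron to the p orbital; the doubly-bonded nitrogens are pyridine-type — their lone pairs lie in the ring plane, leaving one electron in the p orbital; the boron has an empty p orbital — every position has a p orbital, so the cyclic π system is continuous.
Adding the contributions, 5 × 2 = 10 from the double-bond units + 0 from the BH atom = 10.

10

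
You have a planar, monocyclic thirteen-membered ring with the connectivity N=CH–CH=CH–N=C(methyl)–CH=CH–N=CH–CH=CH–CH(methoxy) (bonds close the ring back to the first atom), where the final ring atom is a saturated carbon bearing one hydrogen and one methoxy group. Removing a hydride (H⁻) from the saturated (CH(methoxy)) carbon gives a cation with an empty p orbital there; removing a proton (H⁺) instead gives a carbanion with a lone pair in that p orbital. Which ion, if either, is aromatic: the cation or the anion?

The anion

Both ions have a continuous loop of p orbitals — each ring atom is sp².
Cation: 6 × 2 + 0 = 12 π electrons → 4(3), antiaromatic.
Anion: 6 × 2 + 2 = 14 π electrons → 4(3)+2, aromatic.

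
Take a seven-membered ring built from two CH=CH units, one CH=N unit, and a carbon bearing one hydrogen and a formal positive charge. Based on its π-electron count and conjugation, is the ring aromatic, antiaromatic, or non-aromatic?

All ring atoms are sp² and supply a p orbital to the ring (each doubly-bonded ring atom is sp² with one p-orbital electron; the doubly-bonded nitrogens are pyridine-type — their lone pairs lie in the ring plane, leaving one electron in the p orbital; the carbocation has an empty p orbital); the conjugation is uninterrupted.
Tallying contributions gives 3 × 2 = 6 from the double-bond units + 0 from the CH(+) atom = 6.
That gives a 4n+2 count (6, n = 1).

Aromatic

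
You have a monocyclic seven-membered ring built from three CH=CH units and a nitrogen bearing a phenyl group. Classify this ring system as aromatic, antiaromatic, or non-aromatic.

Every ring atom contributes a p orbital perpendicular to the ring (every atom in a ring double bond is sp² and brings one electron to the p orbital; the pyrrole-type nitrogen donates its lone pair from the p orbital), so the π system is cyclic and fully conjugated.
π-electron count: 3 × 2 = 6 from the double-bond units + 2 from the N(phenyl) atom = 8.
A 4n π count (8, n = 2) in a planar conjugated ring means antiaromatic.

Antiaromatic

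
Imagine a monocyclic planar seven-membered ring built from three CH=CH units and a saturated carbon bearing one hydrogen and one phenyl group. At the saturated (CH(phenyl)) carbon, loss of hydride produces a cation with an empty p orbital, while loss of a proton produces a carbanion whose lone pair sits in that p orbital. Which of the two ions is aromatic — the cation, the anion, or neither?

In either ion the ring is fully conjugated: every atom, including the new sp² carbon, supplies a p orbital.
Cation: 3 × 2 + 0 = 6 π electrons → 4(1)+2, aromatic.
Anion: 3 × 2 + 2 = 8 π electrons → 4(2), antiaromatic.

The cation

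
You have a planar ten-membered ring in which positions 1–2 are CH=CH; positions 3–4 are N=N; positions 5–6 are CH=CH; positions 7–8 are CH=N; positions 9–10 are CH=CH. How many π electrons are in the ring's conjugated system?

All ring atoms are sp² and supply a p orbital to the ring (every atom in a ring double bond is sp² and brings one electron to the p orbital; the doubly-bonded nitrogens are pyridine-type — their lone pairs lie in the ring plane, leaving one electron in the p orbital); the conjugation is uninterrupted.
Tallying contributions gives 5 × 2 = 10 from the 5 double-bond units.

10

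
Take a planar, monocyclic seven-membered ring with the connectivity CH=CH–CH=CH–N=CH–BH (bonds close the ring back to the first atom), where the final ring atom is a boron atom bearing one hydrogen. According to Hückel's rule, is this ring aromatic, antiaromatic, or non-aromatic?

The p orbitals form a continuous loop: the double-bond atoms are sp², each contributing one p electron; each =N– nitrogen is pyridine-type (lone pair in the sp² plane, one electron in the p orbital); the boron has an empty p orbital. The ring is fully conjugated.
π-electron count: 3 × 2 = 6 from the double-bond units + 0 from the BH atom = 6.
With 6 π electrons (n = 1), the Hückel 4n+2 condition holds.

Aromatic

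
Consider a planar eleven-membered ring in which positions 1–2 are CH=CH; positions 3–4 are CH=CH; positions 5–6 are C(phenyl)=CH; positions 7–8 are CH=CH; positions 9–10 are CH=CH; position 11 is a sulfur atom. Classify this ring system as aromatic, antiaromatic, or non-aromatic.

All ring atoms are sp² and supply a p orbital to the ring (every atom in a ring double bond is sp² and brings one electron to the p orbital; the sulfur donates one lone pair from its p orbital); the conjugation is uninterrupted.
π-electron count: 5 × 2 = 10 from the double-bond units + 2 from the S atom = 12.
12 = 4(3); a planar, fully conjugated 4n system is antiaromatic.

Antiaromatic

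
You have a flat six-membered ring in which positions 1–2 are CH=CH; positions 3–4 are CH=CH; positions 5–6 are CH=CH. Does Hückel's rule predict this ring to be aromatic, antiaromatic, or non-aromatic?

Aromatic

Check conjugation: every atom in a ring double bond is sp² and brings one electron to the p orbital — every position has a p orbital, so the cyclic π system is continuous.
Tallying contributions gives 3 × 2 = 6 from the 3 double-bond units.
With 6 π electrons (n = 1), the Hückel 4n+2 condition holds.
(This ring is benzene.)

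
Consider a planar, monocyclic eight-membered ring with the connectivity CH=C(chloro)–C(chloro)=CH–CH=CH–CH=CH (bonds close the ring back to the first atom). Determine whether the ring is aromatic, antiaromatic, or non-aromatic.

All ring atoms are sp² and supply a p orbital to the ring (each doubly-bonded ring atom is sp² with one p-orbital electron); the conjugation is uninterrupted.
Counting π electrons: 4 × 2 = 8 from the 4 double-bond units.
8 = 4(2); a planar, fully conjugated 4n system is antiaromatic.

Antiaromatic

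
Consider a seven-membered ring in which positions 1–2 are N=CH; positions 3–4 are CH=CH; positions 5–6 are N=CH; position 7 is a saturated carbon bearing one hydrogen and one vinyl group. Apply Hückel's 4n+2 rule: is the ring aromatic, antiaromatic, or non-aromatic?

Non-aromatic

The CH(vinyl) carbon is saturated: that saturated carbon is sp³ and has no p orbital in the ring π system. Conjugation is not continuous around the ring.
A ring that is not fully conjugated cannot be aromatic or antiaromatic regardless of its π-electron count.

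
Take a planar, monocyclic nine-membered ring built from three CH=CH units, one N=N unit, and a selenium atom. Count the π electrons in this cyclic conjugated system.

10

All ring atoms are sp² and supply a p orbital to the ring (every atom in a ring double bond is sp² and brings one electron to the p orbital; the doubly-bonded nitrogens are pyridine-type — their lone pairs lie in the ring plane, leaving one electron in the p orbital; the selenium donates one lone pair from its p orbital); the conjugation is uninterrupted.
Counting π electrons: 4 × 2 = 8 from the double-bond units + 2 from the Se atom = 10.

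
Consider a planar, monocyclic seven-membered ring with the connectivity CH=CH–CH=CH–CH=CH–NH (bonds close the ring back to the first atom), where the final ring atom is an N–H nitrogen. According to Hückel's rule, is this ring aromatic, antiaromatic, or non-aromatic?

Antiaromatic

Check conjugation: each doubly-bonded ring atom is sp² with one p-orbital electron; the pyrrole-type nitrogen donates its lone pair from the p orbital — every position has a p orbital, so the cyclic π system is continuous.
Tallying contributions gives 3 × 2 = 6 from the double-bond units + 2 from the NH atom = 8.
8 is a 4n count (n = 2), so the planar conjugated ring is antiaromatic.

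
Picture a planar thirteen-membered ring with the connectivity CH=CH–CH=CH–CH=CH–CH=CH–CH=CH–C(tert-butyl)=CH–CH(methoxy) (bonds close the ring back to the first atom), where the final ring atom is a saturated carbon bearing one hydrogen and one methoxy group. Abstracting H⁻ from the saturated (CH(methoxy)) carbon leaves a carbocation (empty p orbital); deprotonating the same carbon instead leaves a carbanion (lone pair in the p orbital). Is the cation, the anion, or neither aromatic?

The anion

In either ion the ring is fully conjugated: every atom, including the new sp² carbon, supplies a p orbital.
Cation: 6 × 2 + 0 = 12 π electrons → 4(3), antiaromatic.
Anion: 6 × 2 + 2 = 14 π electrons → 4(3)+2, aromatic.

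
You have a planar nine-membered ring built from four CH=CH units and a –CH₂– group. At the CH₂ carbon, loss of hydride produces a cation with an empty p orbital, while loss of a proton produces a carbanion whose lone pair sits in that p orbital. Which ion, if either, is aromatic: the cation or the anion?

Once that carbon is sp², every ring atom has a p orbital and both ions are fully conjugated.
Cation: 4 × 2 + 0 = 8 π electrons → 4(2), antiaromatic.
Anion: 4 × 2 + 2 = 10 π electrons → 4(2)+2, aromatic.

The anion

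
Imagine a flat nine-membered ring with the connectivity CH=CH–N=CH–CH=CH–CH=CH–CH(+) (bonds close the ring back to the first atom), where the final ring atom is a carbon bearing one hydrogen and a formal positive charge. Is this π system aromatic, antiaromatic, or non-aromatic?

All ring atoms are sp² and supply a p orbital to the ring (the double-bond atoms are sp², each contributing one p electron; the doubly-bonded nitrogens are pyridine-type — their lone pairs lie in the ring plane, leaving one electron in the p orbital; the carbocation has an empty p orbital); the conjugation is uninterrupted.
Counting π electrons: 4 × 2 = 8 from the double-bond units + 0 from the CH(+) atom = 8.
8 = 4(2); a planar, fully conjugated 4n system is antiaromatic.

Antiaromatic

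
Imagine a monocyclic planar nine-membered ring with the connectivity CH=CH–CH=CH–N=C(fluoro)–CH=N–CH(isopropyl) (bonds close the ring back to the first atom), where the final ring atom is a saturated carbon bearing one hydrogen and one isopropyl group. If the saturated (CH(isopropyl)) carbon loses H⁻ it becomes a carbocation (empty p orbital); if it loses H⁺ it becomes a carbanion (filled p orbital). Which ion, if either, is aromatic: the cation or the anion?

The anion

In both ions every ring atom is sp² and contributes a p orbital, so both rings are fully conjugated.
Cation: 4 × 2 + 0 = 8 π electrons → 4(2), antiaromatic.
Anion: 4 × 2 + 2 = 10 π electrons → 4(2)+2, aromatic.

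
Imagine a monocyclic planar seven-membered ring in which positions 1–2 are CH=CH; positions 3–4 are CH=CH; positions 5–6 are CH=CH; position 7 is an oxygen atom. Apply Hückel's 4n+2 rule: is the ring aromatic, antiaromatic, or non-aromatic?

Antiaromatic

The p orbitals form a continuous loop: every atom in a ring double bond is sp² and brings one electron to the p orbital; the oxygen donates one lone pair from its p orbital. The ring is fully conjugated.
Counting π electrons: 3 × 2 = 6 from the double-bond units + 2 from the O atom = 8.
A 4n π count (8, n = 2) in a planar conjugated ring means antiaromatic.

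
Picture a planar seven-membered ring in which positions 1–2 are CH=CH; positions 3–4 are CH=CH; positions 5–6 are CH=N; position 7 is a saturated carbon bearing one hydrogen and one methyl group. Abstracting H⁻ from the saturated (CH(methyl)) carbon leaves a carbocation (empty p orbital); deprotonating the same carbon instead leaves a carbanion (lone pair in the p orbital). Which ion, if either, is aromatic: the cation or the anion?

In either ion the ring is fully conjugated: every atom, including the new sp² carbon, supplies a p orbital.
Cation: 3 × 2 + 0 = 6 π electrons → 4(1)+2, aromatic.
Anion: 3 × 2 + 2 = 8 π electrons → 4(2), antiaromatic.

The cation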